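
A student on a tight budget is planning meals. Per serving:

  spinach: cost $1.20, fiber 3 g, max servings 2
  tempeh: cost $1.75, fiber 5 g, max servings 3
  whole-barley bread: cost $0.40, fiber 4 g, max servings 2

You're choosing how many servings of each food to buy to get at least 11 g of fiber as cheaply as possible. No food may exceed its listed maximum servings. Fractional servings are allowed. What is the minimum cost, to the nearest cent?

$1.85

Cost per g of fiber: whole-barley bread $0.1000, tempeh $0.3500, spinach $0.4000.
Take 2 servings of whole-barley bread: +8.0 g fiber for $0.80 (total $0.80, still need 3.0 g).
Take 0.6 servings of tempeh: +3.0 g fiber for $1.05 (total $1.85, still need 0.0 g).
Greedy by cheapest-per-g is optimal for a single linear constraint, so the minimum cost is $1.85.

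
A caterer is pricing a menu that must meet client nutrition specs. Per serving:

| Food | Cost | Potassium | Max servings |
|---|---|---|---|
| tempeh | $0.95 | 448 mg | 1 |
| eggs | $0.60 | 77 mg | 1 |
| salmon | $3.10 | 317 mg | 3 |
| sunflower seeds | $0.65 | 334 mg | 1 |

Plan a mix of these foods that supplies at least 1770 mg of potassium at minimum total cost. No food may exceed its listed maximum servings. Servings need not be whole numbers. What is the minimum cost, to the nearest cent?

Cost per mg of potassium: sunflower seeds $0.0019, tempeh $0.0021, eggs $0.0078, salmon $0.0098.
Take 1 serving of sunflower seeds: +334.0 mg potassium for $0.65 (total $0.65, still need 1436.0 mg).
Take 1 serving of tempeh: +448.0 mg potassium for $0.95 (total $1.60, still need 988.0 mg).
Take 1 serving of eggs: +77.0 mg potassium for $0.60 (total $2.20, still need 911.0 mg).
Take 2.874 servings of salmon: +911.0 mg potassium for $8.91 (total $11.11, still need 0.0 mg).
Greedy by cheapest-per-mg is optimal for a single linear constraint, so the minimum cost is $11.11.

$11.11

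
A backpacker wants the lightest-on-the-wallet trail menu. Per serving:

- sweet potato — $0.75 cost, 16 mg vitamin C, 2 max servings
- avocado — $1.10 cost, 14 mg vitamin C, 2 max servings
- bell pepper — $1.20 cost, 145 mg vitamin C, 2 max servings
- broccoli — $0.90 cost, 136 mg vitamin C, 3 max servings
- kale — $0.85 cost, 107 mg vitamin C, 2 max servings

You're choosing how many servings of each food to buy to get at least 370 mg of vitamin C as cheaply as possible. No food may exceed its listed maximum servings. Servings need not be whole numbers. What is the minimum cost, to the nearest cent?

$2.45

Cost per mg of vitamin C: broccoli $0.0066, kale $0.0079, bell pepper $0.0083, sweet potato $0.0469, avocado $0.0786.
Take 2.721 servings of broccoli: +370.0 mg vitamin C for $2.45 (total $2.45, still need 0.0 mg).
Filling from the cheapest source first is optimal under one linear minimum: $2.45.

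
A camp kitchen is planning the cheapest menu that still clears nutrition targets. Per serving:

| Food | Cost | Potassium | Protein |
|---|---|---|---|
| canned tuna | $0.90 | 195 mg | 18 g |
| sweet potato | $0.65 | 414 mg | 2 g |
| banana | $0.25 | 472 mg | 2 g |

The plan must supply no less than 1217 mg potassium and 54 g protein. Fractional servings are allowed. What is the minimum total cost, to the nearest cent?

$2.91

This is a tiny linear program; its minimum lies at a vertex of the feasible set. List the vertices and price them.
canned tuna only: max(1217/195, 54/18) = 6.241 servings → $5.62.
sweet potato only: max(1217/414, 54/2) = 27 servings → $17.55.
banana only: max(1217/472, 54/2) = 27 servings → $6.75.
canned tuna + sweet potato with both tight: 2.821 servings and 1.611 servings → $3.59.
canned tuna + banana with both tight: 2.844 servings and 1.403 servings → $2.91.
sweet potato + banana with both targets exact would need a negative amount; discard.
Cheapest feasible corner: $2.91.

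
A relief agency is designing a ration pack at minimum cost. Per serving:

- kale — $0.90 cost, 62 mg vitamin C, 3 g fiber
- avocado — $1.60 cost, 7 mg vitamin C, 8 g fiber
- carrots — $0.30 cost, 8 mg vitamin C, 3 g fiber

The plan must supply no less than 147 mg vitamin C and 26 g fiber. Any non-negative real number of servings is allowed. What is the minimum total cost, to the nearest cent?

$3.46

At the optimum either one food covers both requirements or two foods hit both targets exactly; no other combination can be cheaper.
kale only: max(147/62, 26/3) = 8.667 servings → $7.80.
avocado only: max(147/7, 26/8) = 21 servings → $33.60.
carrots only: max(147/8, 26/3) = 18.38 servings → $5.51.
kale + avocado with both tight: 2.093 servings and 2.465 servings → $5.83.
kale + carrots with both tight: 1.438 servings and 7.228 servings → $3.46.
avocado + carrots: intersection lies outside the first quadrant.
So the least-cost plan costs $3.46.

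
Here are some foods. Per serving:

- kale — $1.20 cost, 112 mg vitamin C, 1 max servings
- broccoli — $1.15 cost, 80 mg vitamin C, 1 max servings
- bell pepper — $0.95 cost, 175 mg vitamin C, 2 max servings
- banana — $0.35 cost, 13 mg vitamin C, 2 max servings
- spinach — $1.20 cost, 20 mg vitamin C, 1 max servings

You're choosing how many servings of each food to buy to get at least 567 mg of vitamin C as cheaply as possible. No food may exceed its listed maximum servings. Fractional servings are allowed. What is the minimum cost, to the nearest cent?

$4.92

Cost per mg of vitamin C: bell pepper $0.0054, kale $0.0107, broccoli $0.0144, banana $0.0269, spinach $0.0600.
Take 2 servings of bell pepper: +350.0 mg vitamin C for $1.90 (total $1.90, still need 217.0 mg).
Take 1 serving of kale: +112.0 mg vitamin C for $1.20 (total $3.10, still need 105.0 mg).
Take 1 serving of broccoli: +80.0 mg vitamin C for $1.15 (total $4.25, still need 25.0 mg).
Take 1.923 servings of banana: +25.0 mg vitamin C for $0.67 (total $4.92, still need 0.0 mg).
Filling from the cheapest source first is optimal under one linear minimum: $4.92.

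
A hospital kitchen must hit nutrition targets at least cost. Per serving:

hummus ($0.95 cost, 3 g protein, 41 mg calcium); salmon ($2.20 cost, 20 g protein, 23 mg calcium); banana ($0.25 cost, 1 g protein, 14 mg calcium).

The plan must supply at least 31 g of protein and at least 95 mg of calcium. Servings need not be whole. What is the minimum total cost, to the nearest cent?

$4.06

At the optimum either one food covers both requirements or two foods hit both targets exactly; no other combination can be cheaper.
hummus only: max(31/3, 95/41) = 10.33 servings → $9.82.
salmon only: max(31/20, 95/23) = 4.13 servings → $9.09.
banana only: max(31/1, 95/14) = 31 servings → $7.75.
hummus + salmon with both tight: 1.581 servings and 1.313 servings → $4.39.
hummus + banana: the both-tight solution has a negative serving — not a feasible corner.
salmon + banana with both tight: 1.319 servings and 4.619 servings → $4.06.
The minimum over all feasible corners is $4.06.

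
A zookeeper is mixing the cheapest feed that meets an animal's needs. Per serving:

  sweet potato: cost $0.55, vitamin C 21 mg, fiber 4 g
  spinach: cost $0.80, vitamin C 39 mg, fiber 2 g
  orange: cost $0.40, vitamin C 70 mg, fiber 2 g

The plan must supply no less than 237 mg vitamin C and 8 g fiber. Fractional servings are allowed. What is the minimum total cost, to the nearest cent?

$1.51

An LP optimum is at a vertex; with two nutrient constraints at most two foods are used. Check each candidate.
sweet potato only: max(237/21, 8/4) = 11.29 servings → $6.21.
spinach only: max(237/39, 8/2) = 6.077 servings → $4.86.
orange only: max(237/70, 8/2) = 4 servings → $1.60.
sweet potato + spinach: intersection lies outside the first quadrant.
sweet potato + orange with both tight: 0.3613 servings and 3.277 servings → $1.51.
spinach + orange with both tight: 1.387 servings and 2.613 servings → $2.15.
Cheapest feasible corner: $1.51.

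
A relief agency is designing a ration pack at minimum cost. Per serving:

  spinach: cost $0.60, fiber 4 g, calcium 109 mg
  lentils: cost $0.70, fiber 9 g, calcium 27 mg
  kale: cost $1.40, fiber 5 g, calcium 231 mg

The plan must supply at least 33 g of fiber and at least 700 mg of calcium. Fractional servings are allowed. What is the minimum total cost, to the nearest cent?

Minimising a linear cost over {fiber ≥ 33, calcium ≥ 700, servings ≥ 0} — the optimum is at a vertex, using one or two foods.
spinach only: max(33/4, 700/109) = 8.25 servings → $4.95.
lentils only: max(33/9, 700/27) = 25.93 servings → $18.15.
kale only: max(33/5, 700/231) = 6.6 servings → $9.24.
spinach + lentils with both tight: 6.196 servings and 0.9129 servings → $4.36.
spinach + kale: intersection lies outside the first quadrant.
lentils + kale with both tight: 2.121 servings and 2.782 servings → $5.38.
The minimum over all feasible corners is $4.36.

$4.36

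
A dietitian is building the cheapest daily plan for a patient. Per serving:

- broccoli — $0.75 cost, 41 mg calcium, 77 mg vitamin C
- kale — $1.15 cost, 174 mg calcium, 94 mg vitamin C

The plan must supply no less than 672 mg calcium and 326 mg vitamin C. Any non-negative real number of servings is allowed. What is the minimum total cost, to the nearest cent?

At the optimum either one food covers both requirements or two foods hit both targets exactly; no other combination can be cheaper.
broccoli only: max(672/41, 326/77) = 16.39 servings → $12.29.
kale only: max(672/174, 326/94) = 3.862 servings → $4.44.
broccoli + kale with both targets exact would need a negative amount; discard.
Cheapest feasible corner: $4.44.

$4.44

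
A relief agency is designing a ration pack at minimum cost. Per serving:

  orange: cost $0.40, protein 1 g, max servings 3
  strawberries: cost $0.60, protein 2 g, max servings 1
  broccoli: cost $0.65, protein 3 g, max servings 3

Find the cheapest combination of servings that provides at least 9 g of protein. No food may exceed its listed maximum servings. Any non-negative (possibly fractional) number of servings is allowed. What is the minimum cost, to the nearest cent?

$1.95

Cost per g of protein: broccoli $0.2167, strawberries $0.3000, orange $0.4000.
Take 3 servings of broccoli: +9.0 g protein for $1.95 (total $1.95, still need 0.0 g).
Greedy by cheapest-per-g is optimal for a single linear constraint, so the minimum cost is $1.95.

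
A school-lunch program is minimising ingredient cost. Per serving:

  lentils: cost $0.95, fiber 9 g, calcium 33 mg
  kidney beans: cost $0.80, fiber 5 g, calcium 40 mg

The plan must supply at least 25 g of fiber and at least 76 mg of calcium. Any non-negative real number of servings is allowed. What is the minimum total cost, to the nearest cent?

$2.64

Check every corner: each single food scaled to meet both minima, and each pair solved so both constraints bind.
lentils only: max(25/9, 76/33) = 2.778 servings → $2.64.
kidney beans only: max(25/5, 76/40) = 5 servings → $4.00.
lentils + kidney beans: intersection lies outside the first quadrant.
So the least-cost plan costs $2.64.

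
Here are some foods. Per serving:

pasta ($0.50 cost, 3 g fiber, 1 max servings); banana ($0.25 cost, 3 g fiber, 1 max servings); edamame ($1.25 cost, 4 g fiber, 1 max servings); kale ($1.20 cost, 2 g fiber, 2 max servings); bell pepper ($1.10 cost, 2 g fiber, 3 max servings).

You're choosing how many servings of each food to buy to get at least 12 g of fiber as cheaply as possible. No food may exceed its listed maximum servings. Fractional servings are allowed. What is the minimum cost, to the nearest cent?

Cost per g of fiber: banana $0.0833, pasta $0.1667, edamame $0.3125, bell pepper $0.5500, kale $0.6000.
Take 1 serving of banana: +3.0 g fiber for $0.25 (total $0.25, still need 9.0 g).
Take 1 serving of pasta: +3.0 g fiber for $0.50 (total $0.75, still need 6.0 g).
Take 1 serving of edamame: +4.0 g fiber for $1.25 (total $2.00, still need 2.0 g).
Take 1 serving of bell pepper: +2.0 g fiber for $1.10 (total $3.10, still need 0.0 g).
Filling from the cheapest source first is optimal under one linear minimum: $3.10.

$3.10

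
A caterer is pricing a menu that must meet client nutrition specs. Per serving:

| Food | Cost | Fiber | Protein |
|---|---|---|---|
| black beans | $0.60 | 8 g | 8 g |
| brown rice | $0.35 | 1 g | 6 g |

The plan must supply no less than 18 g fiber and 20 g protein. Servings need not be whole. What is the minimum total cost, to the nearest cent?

$1.46

At the optimum either one food covers both requirements or two foods hit both targets exactly; no other combination can be cheaper.
black beans only: max(18/8, 20/8) = 2.5 servings → $1.50.
brown rice only: max(18/1, 20/6) = 18 servings → $6.30.
black beans + brown rice with both tight: 2.2 servings and 0.4 servings → $1.46.
The minimum over all feasible corners is $1.46.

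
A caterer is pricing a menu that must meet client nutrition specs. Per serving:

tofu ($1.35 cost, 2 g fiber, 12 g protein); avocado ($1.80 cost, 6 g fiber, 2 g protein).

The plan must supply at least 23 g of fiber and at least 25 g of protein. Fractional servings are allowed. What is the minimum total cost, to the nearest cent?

$8.05

This is a tiny linear program; its minimum lies at a vertex of the feasible set. List the vertices and price them.
tofu only: max(23/2, 25/12) = 11.5 servings → $15.53.
avocado only: max(23/6, 25/2) = 12.5 servings → $22.50.
tofu + avocado with both tight: 1.529 servings and 3.324 servings → $8.05.
The minimum over all feasible corners is $8.05.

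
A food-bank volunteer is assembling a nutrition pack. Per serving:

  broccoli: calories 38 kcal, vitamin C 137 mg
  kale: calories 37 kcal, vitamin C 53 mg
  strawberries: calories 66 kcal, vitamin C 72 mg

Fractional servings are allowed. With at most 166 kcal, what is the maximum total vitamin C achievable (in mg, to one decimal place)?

Vitamin C per kcal: broccoli 3.605, kale 1.432, strawberries 1.091.
With no serving limits, spend the whole calories allowance on broccoli: 166 kcal / 38 kcal × 137 mg = 598.5 mg.

598.5 mg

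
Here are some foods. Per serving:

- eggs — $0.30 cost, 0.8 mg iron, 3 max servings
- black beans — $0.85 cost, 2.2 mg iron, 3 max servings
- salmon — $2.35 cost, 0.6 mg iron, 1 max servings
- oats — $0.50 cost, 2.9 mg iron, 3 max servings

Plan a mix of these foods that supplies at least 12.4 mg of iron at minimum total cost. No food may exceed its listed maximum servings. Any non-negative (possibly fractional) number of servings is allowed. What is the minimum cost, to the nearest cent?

Cost per mg of iron: oats $0.1724, eggs $0.3750, black beans $0.3864, salmon $3.9167.
Take 3 servings of oats: +8.7 mg iron for $1.50 (total $1.50, still need 3.7 mg).
Take 3 servings of eggs: +2.4 mg iron for $0.90 (total $2.40, still need 1.3 mg).
Take 0.5909 servings of black beans: +1.3 mg iron for $0.50 (total $2.90, still need 0.0 mg).
Greedy by cheapest-per-mg is optimal for a single linear constraint, so the minimum cost is $2.90.

$2.90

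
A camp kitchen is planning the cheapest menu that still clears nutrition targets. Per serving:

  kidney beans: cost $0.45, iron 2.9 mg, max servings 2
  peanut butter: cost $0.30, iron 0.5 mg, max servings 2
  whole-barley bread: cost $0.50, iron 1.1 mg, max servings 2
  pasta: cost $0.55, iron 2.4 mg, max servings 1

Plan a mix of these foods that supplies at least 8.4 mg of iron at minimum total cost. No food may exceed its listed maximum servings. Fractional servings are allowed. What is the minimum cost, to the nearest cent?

$1.54

Cost per mg of iron: kidney beans $0.1552, pasta $0.2292, whole-barley bread $0.4545, peanut butter $0.6000.
Take 2 servings of kidney beans: +5.8 mg iron for $0.90 (total $0.90, still need 2.6 mg).
Take 1 serving of pasta: +2.4 mg iron for $0.55 (total $1.45, still need 0.2 mg).
Take 0.1818 servings of whole-barley bread: +0.2 mg iron for $0.09 (total $1.54, still need 0.0 mg).
Filling from the cheapest source first is optimal under one linear minimum: $1.54.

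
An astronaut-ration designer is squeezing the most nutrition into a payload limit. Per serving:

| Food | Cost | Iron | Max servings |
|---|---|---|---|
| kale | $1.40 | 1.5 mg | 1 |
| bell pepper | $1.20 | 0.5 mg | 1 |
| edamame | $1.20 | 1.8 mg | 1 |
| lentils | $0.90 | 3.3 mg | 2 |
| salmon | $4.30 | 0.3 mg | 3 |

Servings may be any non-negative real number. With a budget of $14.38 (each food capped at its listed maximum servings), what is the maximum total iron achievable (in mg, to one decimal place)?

11.0 mg

Iron per dollar: lentils 3.667, edamame 1.5, kale 1.071, bell pepper 0.4167, salmon 0.06977.
Take 2 servings of lentils: spends $1.80, +6.6 mg iron (running total 6.6 mg).
Take 1 serving of edamame: spends $1.20, +1.8 mg iron (running total 8.4 mg).
Take 1 serving of kale: spends $1.40, +1.5 mg iron (running total 9.9 mg).
Take 1 serving of bell pepper: spends $1.20, +0.5 mg iron (running total 10.4 mg).
Take 2.042 servings of salmon: spends $8.78, +0.6 mg iron (running total 11.0 mg).
Greedy by best ratio exhausts the cost allowance optimally: 11.0 mg.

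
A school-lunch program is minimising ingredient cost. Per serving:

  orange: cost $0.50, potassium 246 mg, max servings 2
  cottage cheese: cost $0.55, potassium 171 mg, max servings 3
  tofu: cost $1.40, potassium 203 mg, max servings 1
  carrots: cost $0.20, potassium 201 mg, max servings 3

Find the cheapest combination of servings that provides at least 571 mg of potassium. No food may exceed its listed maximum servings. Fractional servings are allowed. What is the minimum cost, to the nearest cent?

Cost per mg of potassium: carrots $0.0010, orange $0.0020, cottage cheese $0.0032, tofu $0.0069.
Take 2.841 servings of carrots: +571.0 mg potassium for $0.57 (total $0.57, still need 0.0 mg).
Filling from the cheapest source first is optimal under one linear minimum: $0.57.

$0.57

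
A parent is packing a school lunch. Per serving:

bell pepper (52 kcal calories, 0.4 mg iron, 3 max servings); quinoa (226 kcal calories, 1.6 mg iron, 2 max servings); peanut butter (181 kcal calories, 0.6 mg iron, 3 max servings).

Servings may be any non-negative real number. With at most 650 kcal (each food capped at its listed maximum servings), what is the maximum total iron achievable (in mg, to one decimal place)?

Iron per kcal: bell pepper 0.007692, quinoa 0.00708, peanut butter 0.003315.
Take 3 servings of bell pepper: uses 156 kcal, +1.2 mg iron (running total 1.2 mg).
Take 2 servings of quinoa: uses 452 kcal, +3.2 mg iron (running total 4.4 mg).
Take 0.232 servings of peanut butter: uses 42 kcal, +0.1 mg iron (running total 4.5 mg).
Filling greedily by iron-per-kcal is optimal for one linear limit, giving 4.5 mg.

4.5 mg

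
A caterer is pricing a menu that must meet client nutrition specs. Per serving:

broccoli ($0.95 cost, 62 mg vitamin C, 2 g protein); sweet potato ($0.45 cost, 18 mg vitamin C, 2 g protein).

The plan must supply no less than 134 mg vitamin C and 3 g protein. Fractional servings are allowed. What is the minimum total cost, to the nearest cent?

$2.05

For a min-cost LP with two ≥-constraints, a basic feasible solution has at most two positive variables.
broccoli only: max(134/62, 3/2) = 2.161 servings → $2.05.
sweet potato only: max(134/18, 3/2) = 7.444 servings → $3.35.
broccoli + sweet potato with both targets exact would need a negative amount; discard.
The minimum over all feasible corners is $2.05.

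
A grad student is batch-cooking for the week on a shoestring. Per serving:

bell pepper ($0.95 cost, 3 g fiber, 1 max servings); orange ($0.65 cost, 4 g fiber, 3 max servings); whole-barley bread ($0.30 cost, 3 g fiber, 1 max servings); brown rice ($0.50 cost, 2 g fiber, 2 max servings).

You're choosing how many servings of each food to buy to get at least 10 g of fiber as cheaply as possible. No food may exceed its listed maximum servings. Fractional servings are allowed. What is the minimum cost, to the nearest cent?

$1.44

Cost per g of fiber: whole-barley bread $0.1000, orange $0.1625, brown rice $0.2500, bell pepper $0.3167.
Take 1 serving of whole-barley bread: +3.0 g fiber for $0.30 (total $0.30, still need 7.0 g).
Take 1.75 servings of orange: +7.0 g fiber for $1.14 (total $1.44, still need 0.0 g).
Greedy by cheapest-per-g is optimal for a single linear constraint, so the minimum cost is $1.44.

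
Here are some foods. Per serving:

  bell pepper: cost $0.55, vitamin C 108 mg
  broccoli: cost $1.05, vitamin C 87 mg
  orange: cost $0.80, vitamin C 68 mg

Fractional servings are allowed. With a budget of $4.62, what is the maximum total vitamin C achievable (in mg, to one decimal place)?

907.2 mg

Vitamin C per dollar: bell pepper 196.4, orange 85, broccoli 82.86.
With no serving limits, spend the whole cost allowance on bell pepper: $4.62 / $0.55 × 108 mg = 907.2 mg.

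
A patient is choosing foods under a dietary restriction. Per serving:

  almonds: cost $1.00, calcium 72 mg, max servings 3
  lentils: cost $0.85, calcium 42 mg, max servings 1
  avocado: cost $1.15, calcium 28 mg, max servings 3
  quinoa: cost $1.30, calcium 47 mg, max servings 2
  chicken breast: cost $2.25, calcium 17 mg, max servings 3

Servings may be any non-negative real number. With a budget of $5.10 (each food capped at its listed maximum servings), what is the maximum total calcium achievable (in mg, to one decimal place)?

Calcium per dollar: almonds 72, lentils 49.41, quinoa 36.15, avocado 24.35, chicken breast 7.556.
Take 3 servings of almonds: spends $3.00, +216.0 mg calcium (running total 216.0 mg).
Take 1 serving of lentils: spends $0.85, +42.0 mg calcium (running total 258.0 mg).
Take 0.9615 servings of quinoa: spends $1.25, +45.2 mg calcium (running total 303.2 mg).
Filling greedily by calcium-per-dollar is optimal for one linear limit, giving 303.2 mg.

303.2 mg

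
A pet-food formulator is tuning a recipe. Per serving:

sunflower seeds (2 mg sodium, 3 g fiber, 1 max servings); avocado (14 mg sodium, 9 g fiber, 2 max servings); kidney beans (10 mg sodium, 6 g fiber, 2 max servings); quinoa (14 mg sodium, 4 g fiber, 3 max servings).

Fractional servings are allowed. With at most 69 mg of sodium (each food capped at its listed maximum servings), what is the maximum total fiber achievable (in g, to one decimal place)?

38.4 g

Fiber per mg sodium: sunflower seeds 1.5, avocado 0.6429, kidney beans 0.6, quinoa 0.2857.
Take 1 serving of sunflower seeds: uses 2 mg sodium, +3.0 g fiber (running total 3.0 g).
Take 2 servings of avocado: uses 28 mg sodium, +18.0 g fiber (running total 21.0 g).
Take 2 servings of kidney beans: uses 20 mg sodium, +12.0 g fiber (running total 33.0 g).
Take 1.357 servings of quinoa: uses 19 mg sodium, +5.4 g fiber (running total 38.4 g).
Greedy by best ratio exhausts the sodium allowance optimally: 38.4 g.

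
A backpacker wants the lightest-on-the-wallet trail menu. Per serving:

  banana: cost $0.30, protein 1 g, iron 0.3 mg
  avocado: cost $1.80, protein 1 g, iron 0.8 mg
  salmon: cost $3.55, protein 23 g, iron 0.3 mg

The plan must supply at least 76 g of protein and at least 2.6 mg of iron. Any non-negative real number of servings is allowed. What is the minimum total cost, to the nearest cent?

$12.55

This is a tiny linear program; its minimum lies at a vertex of the feasible set. List the vertices and price them.
banana only: max(76/1, 2.6/0.3) = 76 servings → $22.80.
avocado only: max(76/1, 2.6/0.8) = 76 servings → $136.80.
salmon only: max(76/23, 2.6/0.3) = 8.667 servings → $30.77.
banana + avocado: the both-tight solution has a negative serving — not a feasible corner.
banana + salmon with both tight: 5.606 servings and 3.061 servings → $12.55.
avocado + salmon with both tight: 2.044 servings and 3.215 servings → $15.09.
The minimum over all feasible corners is $12.55.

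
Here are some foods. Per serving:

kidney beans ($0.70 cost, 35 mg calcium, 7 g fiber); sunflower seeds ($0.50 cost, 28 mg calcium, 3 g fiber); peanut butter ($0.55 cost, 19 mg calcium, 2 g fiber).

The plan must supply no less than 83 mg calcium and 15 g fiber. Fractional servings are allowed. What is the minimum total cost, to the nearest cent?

$1.62

Check every corner: each single food scaled to meet both minima, and each pair solved so both constraints bind.
kidney beans only: max(83/35, 15/7) = 2.371 servings → $1.66.
sunflower seeds only: max(83/28, 15/3) = 5 servings → $2.50.
peanut butter only: max(83/19, 15/2) = 7.5 servings → $4.12.
kidney beans + sunflower seeds with both tight: 1.879 servings and 0.6154 servings → $1.62.
kidney beans + peanut butter with both tight: 1.889 servings and 0.8889 servings → $1.81.
sunflower seeds + peanut butter: intersection lies outside the first quadrant.
So the least-cost plan costs $1.62.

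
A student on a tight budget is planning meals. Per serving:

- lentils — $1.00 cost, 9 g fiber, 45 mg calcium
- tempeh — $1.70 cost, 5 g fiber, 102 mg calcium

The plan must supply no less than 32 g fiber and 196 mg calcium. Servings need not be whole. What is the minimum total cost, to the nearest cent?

A basic optimal solution has at most two foods positive. Try each food alone and each pair with both targets met exactly.
lentils only: max(32/9, 196/45) = 4.356 servings → $4.36.
tempeh only: max(32/5, 196/102) = 6.4 servings → $10.88.
lentils + tempeh with both tight: 3.296 servings and 0.4675 servings → $4.09.
So the least-cost plan costs $4.09.

$4.09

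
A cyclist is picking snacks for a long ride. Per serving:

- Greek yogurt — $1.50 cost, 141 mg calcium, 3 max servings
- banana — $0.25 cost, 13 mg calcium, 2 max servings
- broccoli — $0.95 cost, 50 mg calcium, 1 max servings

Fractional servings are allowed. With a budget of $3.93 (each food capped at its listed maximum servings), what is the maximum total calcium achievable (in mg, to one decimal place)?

Calcium per dollar: Greek yogurt 94, broccoli 52.63, banana 52.
Take 2.62 servings of Greek yogurt: spends $3.93, +369.4 mg calcium (running total 369.4 mg).
Greedy by best ratio exhausts the cost allowance optimally: 369.4 mg.

369.4 mg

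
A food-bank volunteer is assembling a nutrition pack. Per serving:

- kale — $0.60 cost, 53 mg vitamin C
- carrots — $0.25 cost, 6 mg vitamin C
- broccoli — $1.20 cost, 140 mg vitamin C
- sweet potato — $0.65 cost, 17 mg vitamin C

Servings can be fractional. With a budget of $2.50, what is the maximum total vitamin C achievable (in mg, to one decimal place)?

Vitamin C per dollar: broccoli 116.7, kale 88.33, sweet potato 26.15, carrots 24.
With no serving limits, spend the whole cost allowance on broccoli: $2.50 / $1.20 × 140 mg = 291.7 mg.

291.7 mg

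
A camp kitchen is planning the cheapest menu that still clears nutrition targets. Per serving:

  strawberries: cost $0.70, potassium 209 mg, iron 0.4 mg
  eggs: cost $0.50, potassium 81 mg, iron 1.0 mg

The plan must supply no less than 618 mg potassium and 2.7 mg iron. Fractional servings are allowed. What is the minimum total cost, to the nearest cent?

$2.48

Minimising a linear cost over {potassium ≥ 618, iron ≥ 2.7, servings ≥ 0} — the optimum is at a vertex, using one or two foods.
strawberries only: max(618/209, 2.7/0.4) = 6.75 servings → $4.72.
eggs only: max(618/81, 2.7/1.0) = 7.63 servings → $3.81.
strawberries + eggs with both tight: 2.261 servings and 1.796 servings → $2.48.
Cheapest feasible corner: $2.48.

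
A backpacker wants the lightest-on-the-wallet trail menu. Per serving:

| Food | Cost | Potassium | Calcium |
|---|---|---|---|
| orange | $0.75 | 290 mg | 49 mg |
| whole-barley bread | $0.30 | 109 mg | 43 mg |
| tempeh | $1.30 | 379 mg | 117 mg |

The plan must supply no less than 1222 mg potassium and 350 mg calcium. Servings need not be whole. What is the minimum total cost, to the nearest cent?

Check every corner: each single food scaled to meet both minima, and each pair solved so both constraints bind.
orange only: max(1222/290, 350/49) = 7.143 servings → $5.36.
whole-barley bread only: max(1222/109, 350/43) = 11.21 servings → $3.36.
tempeh only: max(1222/379, 350/117) = 3.224 servings → $4.19.
orange + whole-barley bread with both tight: 2.019 servings and 5.838 servings → $3.27.
orange + tempeh with both tight: 0.6722 servings and 2.71 servings → $4.03.
whole-barley bread + tempeh with both targets exact would need a negative amount; discard.
The minimum over all feasible corners is $3.27.

$3.27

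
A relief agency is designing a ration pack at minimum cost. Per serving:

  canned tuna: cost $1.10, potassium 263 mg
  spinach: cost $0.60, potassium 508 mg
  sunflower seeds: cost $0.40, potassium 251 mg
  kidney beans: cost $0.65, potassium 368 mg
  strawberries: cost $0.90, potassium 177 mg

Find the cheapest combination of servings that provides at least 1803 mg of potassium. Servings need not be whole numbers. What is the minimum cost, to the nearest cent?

$2.13

Cost per mg of potassium: spinach $0.0012, sunflower seeds $0.0016, kidney beans $0.0018, canned tuna $0.0042, strawberries $0.0051.
With no serving limits, use only spinach: 1803 mg / 508 mg = 3.549 servings × $0.60 = $2.13.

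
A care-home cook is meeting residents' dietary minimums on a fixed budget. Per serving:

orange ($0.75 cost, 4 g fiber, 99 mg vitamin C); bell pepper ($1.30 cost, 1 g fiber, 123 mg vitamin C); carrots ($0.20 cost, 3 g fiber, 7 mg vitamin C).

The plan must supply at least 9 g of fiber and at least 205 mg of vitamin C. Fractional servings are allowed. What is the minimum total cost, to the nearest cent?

With two linear requirements the optimum uses one or two foods; enumerate the corners.
orange only: max(9/4, 205/99) = 2.25 servings → $1.69.
bell pepper only: max(9/1, 205/123) = 9 servings → $11.70.
carrots only: max(9/3, 205/7) = 29.29 servings → $5.86.
orange + bell pepper: the both-tight solution has a negative serving — not a feasible corner.
orange + carrots with both tight: 2.052 servings and 0.2639 servings → $1.59.
bell pepper + carrots with both tight: 1.525 servings and 2.492 servings → $2.48.
So the least-cost plan costs $1.59.

$1.59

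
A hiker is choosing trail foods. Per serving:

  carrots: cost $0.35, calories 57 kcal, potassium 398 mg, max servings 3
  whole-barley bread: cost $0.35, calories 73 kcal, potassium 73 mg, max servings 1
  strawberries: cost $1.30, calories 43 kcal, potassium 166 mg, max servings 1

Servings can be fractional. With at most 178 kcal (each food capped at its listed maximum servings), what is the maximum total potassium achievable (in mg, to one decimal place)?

1221.0 mg

Potassium per kcal: carrots 6.982, strawberries 3.86, whole-barley bread 1.
Take 3 servings of carrots: uses 171 kcal, +1194.0 mg potassium (running total 1194.0 mg).
Take 0.1628 servings of strawberries: uses 7 kcal, +27.0 mg potassium (running total 1221.0 mg).
Filling greedily by potassium-per-kcal is optimal for one linear limit, giving 1221.0 mg.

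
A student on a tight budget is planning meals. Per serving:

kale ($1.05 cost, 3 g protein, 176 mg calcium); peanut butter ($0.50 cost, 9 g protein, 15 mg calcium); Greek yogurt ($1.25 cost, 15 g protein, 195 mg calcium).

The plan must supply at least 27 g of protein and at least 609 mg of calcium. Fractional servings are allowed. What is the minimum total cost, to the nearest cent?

$3.76

Check every corner: each single food scaled to meet both minima, and each pair solved so both constraints bind.
kale only: max(27/3, 609/176) = 9 servings → $9.45.
peanut butter only: max(27/9, 609/15) = 40.6 servings → $20.30.
Greek yogurt only: max(27/15, 609/195) = 3.123 servings → $3.90.
kale + peanut butter with both tight: 3.298 servings and 1.901 servings → $4.41.
kale + Greek yogurt with both tight: 1.883 servings and 1.423 servings → $3.76.
peanut butter + Greek yogurt: intersection lies outside the first quadrant.
So the least-cost plan costs $3.76.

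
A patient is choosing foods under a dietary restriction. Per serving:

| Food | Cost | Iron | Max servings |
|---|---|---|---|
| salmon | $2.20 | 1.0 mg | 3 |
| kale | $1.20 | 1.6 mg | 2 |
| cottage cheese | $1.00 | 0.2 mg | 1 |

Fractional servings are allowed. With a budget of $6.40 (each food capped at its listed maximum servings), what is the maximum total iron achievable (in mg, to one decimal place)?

5.0 mg

Iron per dollar: kale 1.333, salmon 0.4545, cottage cheese 0.2.
Take 2 servings of kale: spends $2.40, +3.2 mg iron (running total 3.2 mg).
Take 1.818 servings of salmon: spends $4.00, +1.8 mg iron (running total 5.0 mg).
Filling greedily by iron-per-dollar is optimal for one linear limit, giving 5.0 mg.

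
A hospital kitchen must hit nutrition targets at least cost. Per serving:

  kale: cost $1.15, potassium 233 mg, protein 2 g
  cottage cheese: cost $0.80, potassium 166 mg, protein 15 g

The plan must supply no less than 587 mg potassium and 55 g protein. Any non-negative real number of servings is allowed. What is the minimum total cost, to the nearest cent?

$2.93

Two binding constraints pin down two serving amounts, so the optimal mix uses at most two foods. The candidates are each food alone (scaled to the tighter of potassium/protein) and each pair with both constraints tight.
kale only: max(587/233, 55/2) = 27.5 servings → $31.62.
cottage cheese only: max(587/166, 55/15) = 3.667 servings → $2.93.
kale + cottage cheese: intersection lies outside the first quadrant.
Cheapest feasible corner: $2.93.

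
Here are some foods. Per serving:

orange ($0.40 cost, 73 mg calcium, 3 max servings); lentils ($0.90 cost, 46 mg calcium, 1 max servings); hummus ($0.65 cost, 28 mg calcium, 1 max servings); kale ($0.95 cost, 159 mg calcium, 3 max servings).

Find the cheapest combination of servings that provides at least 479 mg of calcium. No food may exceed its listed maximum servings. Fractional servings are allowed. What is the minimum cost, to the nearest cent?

$2.75

Cost per mg of calcium: orange $0.0055, kale $0.0060, lentils $0.0196, hummus $0.0232.
Take 3 servings of orange: +219.0 mg calcium for $1.20 (total $1.20, still need 260.0 mg).
Take 1.635 servings of kale: +260.0 mg calcium for $1.55 (total $2.75, still need 0.0 mg).
Filling from the cheapest source first is optimal under one linear minimum: $2.75.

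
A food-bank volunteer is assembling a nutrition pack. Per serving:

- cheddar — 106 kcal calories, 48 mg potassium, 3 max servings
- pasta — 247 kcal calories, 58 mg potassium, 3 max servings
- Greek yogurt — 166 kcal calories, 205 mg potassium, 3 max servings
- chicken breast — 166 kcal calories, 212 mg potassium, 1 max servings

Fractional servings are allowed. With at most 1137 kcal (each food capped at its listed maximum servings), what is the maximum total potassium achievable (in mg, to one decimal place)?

1007.4 mg

Potassium per kcal: chicken breast 1.277, Greek yogurt 1.235, cheddar 0.4528, pasta 0.2348.
Take 1 serving of chicken breast: uses 166 kcal, +212.0 mg potassium (running total 212.0 mg).
Take 3 servings of Greek yogurt: uses 498 kcal, +615.0 mg potassium (running total 827.0 mg).
Take 3 servings of cheddar: uses 318 kcal, +144.0 mg potassium (running total 971.0 mg).
Take 0.6275 servings of pasta: uses 155 kcal, +36.4 mg potassium (running total 1007.4 mg).
Greedy by best ratio exhausts the calories allowance optimally: 1007.4 mg.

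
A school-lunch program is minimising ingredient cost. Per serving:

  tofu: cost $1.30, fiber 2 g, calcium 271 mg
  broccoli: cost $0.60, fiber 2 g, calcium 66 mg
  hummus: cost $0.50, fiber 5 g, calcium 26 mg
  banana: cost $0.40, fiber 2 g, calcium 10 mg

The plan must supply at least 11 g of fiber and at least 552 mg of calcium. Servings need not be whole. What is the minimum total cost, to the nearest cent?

An LP optimum is at a vertex; with two nutrient constraints at most two foods are used. Check each candidate.
tofu only: max(11/2, 552/271) = 5.5 servings → $7.15.
broccoli only: max(11/2, 552/66) = 8.364 servings → $5.02.
hummus only: max(11/5, 552/26) = 21.23 servings → $10.62.
banana only: max(11/2, 552/10) = 55.2 servings → $22.08.
tofu + broccoli with both tight: 0.922 servings and 4.578 servings → $3.95.
tofu + hummus with both tight: 1.899 servings and 1.441 servings → $3.19.
tofu + banana with both tight: 1.904 servings and 3.596 servings → $3.91.
broccoli + hummus: the both-tight solution has a negative serving — not a feasible corner.
broccoli + banana with both targets exact would need a negative amount; discard.
hummus + banana: intersection lies outside the first quadrant.
The minimum over all feasible corners is $3.19.

$3.19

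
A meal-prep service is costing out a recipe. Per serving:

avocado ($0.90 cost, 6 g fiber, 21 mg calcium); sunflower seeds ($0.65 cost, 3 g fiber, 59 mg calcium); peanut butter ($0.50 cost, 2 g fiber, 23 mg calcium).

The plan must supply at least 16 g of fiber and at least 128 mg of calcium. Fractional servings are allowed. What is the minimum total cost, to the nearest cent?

Minimising a linear cost over {fiber ≥ 16, calcium ≥ 128, servings ≥ 0} — the optimum is at a vertex, using one or two foods.
avocado only: max(16/6, 128/21) = 6.095 servings → $5.49.
sunflower seeds only: max(16/3, 128/59) = 5.333 servings → $3.47.
peanut butter only: max(16/2, 128/23) = 8 servings → $4.00.
avocado + sunflower seeds with both tight: 1.924 servings and 1.485 servings → $2.70.
avocado + peanut butter with both tight: 1.167 servings and 4.5 servings → $3.30.
sunflower seeds + peanut butter with both targets exact would need a negative amount; discard.
Cheapest feasible corner: $2.70.

$2.70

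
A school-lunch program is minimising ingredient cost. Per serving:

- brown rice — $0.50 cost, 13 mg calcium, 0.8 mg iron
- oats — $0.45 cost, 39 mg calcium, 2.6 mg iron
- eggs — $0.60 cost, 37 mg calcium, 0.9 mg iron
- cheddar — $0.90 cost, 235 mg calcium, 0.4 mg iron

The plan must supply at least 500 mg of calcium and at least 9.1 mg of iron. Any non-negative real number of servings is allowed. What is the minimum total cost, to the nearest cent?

A basic optimal solution has at most two foods positive. Try each food alone and each pair with both targets met exactly.
brown rice only: max(500/13, 9.1/0.8) = 38.46 servings → $19.23.
oats only: max(500/39, 9.1/2.6) = 12.82 servings → $5.77.
eggs only: max(500/37, 9.1/0.9) = 13.51 servings → $8.11.
cheddar only: max(500/235, 9.1/0.4) = 22.75 servings → $20.48.
brown rice + oats: the both-tight solution has a negative serving — not a feasible corner.
brown rice + eggs: the both-tight solution has a negative serving — not a feasible corner.
brown rice + cheddar with both tight: 10.6 servings and 1.541 servings → $6.69.
oats + eggs: the both-tight solution has a negative serving — not a feasible corner.
oats + cheddar with both tight: 3.256 servings and 1.587 servings → $2.89.
eggs + cheddar with both tight: 9.855 servings and 0.576 servings → $6.43.
So the least-cost plan costs $2.89.

$2.89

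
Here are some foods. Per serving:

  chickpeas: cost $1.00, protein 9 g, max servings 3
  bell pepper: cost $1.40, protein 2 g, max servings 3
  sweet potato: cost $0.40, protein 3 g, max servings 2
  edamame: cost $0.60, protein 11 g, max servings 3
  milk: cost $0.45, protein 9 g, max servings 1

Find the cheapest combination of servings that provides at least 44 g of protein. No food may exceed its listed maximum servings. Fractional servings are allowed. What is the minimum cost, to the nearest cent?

Cost per g of protein: milk $0.0500, edamame $0.0545, chickpeas $0.1111, sweet potato $0.1333, bell pepper $0.7000.
Take 1 serving of milk: +9.0 g protein for $0.45 (total $0.45, still need 35.0 g).
Take 3 servings of edamame: +33.0 g protein for $1.80 (total $2.25, still need 2.0 g).
Take 0.2222 servings of chickpeas: +2.0 g protein for $0.22 (total $2.47, still need 0.0 g).
Greedy by cheapest-per-g is optimal for a single linear constraint, so the minimum cost is $2.47.

$2.47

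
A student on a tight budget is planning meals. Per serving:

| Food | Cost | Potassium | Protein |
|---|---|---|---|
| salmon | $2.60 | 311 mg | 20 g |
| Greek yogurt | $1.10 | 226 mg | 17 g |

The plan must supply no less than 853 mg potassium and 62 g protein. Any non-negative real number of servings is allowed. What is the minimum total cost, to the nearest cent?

salmon only: max(853/311, 62/20) = 3.1 servings → $8.06.
Greek yogurt only: max(853/226, 62/17) = 3.774 servings → $4.15.
salmon + Greek yogurt with both tight: 0.6375 servings and 2.897 servings → $4.84.
Cheapest feasible corner: $4.15.

$4.15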